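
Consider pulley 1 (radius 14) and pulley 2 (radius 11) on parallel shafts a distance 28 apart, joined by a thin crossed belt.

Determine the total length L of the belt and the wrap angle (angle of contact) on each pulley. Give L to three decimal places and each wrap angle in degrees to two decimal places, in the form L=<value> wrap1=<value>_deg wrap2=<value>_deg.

crossed belt: β = asin((r1+r2)/C) = asin(25/28) = 63.2345°
wrap1 = wrap2 = π + 2β = 306.4690°
tangent length = C·cosβ = 12.6095
L = (r1+r2)·wrap + 2·C·cosβ = 25·5.3489 + 2·12.6095 = 158.9414

L=158.941 wrap1=306.47_deg wrap2=306.47_deg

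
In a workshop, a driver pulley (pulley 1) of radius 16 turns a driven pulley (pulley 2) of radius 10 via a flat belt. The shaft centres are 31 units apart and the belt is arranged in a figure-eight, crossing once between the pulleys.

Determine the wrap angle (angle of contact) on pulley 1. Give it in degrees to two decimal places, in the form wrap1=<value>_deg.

wrap1=294.01_deg

crossed belt: β = asin((r1+r2)/C) = asin(26/31) = 57.0041°
wrap1 = wrap2 = π + 2β = 294.0082°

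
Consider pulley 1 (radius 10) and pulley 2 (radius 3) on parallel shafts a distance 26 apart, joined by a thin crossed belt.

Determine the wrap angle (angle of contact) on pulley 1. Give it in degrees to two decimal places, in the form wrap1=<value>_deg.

wrap1=240.00_deg

crossed belt: β = asin((r1+r2)/C) = asin(13/26) = 30.0000°
wrap1 = wrap2 = π + 2β = 240.0000°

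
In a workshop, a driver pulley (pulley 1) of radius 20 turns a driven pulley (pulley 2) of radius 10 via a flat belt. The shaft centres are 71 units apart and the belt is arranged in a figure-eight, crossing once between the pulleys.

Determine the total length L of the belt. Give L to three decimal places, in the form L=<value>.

crossed belt: β = asin((r1+r2)/C) = asin(30/71) = 24.9947°
wrap1 = wrap2 = π + 2β = 229.9895°
tangent length = C·cosβ = 64.3506
L = (r1+r2)·wrap + 2·C·cosβ = 30·4.0141 + 2·64.3506 = 249.1234

L=249.123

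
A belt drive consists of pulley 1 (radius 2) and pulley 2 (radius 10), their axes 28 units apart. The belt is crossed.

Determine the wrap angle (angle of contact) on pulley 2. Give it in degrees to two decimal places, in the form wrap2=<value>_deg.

wrap2=230.75_deg

crossed belt: β = asin((r1+r2)/C) = asin(12/28) = 25.3769°
wrap1 = wrap2 = π + 2β = 230.7539°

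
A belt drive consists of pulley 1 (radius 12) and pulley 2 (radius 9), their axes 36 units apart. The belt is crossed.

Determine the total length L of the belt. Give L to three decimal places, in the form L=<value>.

crossed belt: β = asin((r1+r2)/C) = asin(21/36) = 35.6853°
wrap1 = wrap2 = π + 2β = 251.3707°
tangent length = C·cosβ = 29.2404
L = (r1+r2)·wrap + 2·C·cosβ = 21·4.3872 + 2·29.2404 = 150.6129

L=150.613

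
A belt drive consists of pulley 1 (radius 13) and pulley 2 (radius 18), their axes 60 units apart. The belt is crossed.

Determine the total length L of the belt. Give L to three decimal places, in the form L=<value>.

L=233.795

crossed belt: β = asin((r1+r2)/C) = asin(31/60) = 31.1089°
wrap1 = wrap2 = π + 2β = 242.2178°
tangent length = C·cosβ = 51.3712
L = (r1+r2)·wrap + 2·C·cosβ = 31·4.2275 + 2·51.3712 = 233.7949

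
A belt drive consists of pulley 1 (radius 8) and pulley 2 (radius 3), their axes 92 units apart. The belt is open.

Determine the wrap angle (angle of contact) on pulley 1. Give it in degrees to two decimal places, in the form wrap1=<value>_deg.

open belt: β = asin((r2−r1)/C) = asin(-5/92) = -3.1154°
wrap1 = π − 2β = 186.2309°
wrap2 = π + 2β = 173.7691°

wrap1=186.23_deg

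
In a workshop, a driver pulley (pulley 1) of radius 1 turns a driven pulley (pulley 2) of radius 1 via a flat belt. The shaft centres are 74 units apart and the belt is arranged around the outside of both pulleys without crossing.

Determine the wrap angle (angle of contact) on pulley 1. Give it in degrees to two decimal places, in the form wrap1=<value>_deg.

open belt: β = asin((r2−r1)/C) = asin(0/74) = 0.0000°
wrap1 = π − 2β = 180.0000°
wrap2 = π + 2β = 180.0000°

wrap1=180.00_deg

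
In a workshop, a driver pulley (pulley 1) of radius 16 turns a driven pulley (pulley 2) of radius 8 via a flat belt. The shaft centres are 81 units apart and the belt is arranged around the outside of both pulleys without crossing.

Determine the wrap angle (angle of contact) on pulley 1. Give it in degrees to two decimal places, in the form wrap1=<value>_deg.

wrap1=191.34_deg

open belt: β = asin((r2−r1)/C) = asin(-8/81) = -5.6681°
wrap1 = π − 2β = 191.3362°
wrap2 = π + 2β = 168.6638°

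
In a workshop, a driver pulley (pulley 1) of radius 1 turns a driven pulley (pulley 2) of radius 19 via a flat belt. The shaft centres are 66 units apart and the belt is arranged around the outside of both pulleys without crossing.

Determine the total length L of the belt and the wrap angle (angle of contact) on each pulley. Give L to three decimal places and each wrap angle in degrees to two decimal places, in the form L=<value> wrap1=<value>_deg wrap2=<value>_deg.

L=199.772 wrap1=148.35_deg wrap2=211.65_deg

open belt: β = asin((r2−r1)/C) = asin(18/66) = 15.8266°
wrap1 = π − 2β = 148.3468°
wrap2 = π + 2β = 211.6532°
tangent length = C·cosβ = 63.4980
L = r1·wrap1 + r2·wrap2 + 2·C·cosβ = 1·2.5891 + 19·3.6940 + 2·63.4980 = 199.7721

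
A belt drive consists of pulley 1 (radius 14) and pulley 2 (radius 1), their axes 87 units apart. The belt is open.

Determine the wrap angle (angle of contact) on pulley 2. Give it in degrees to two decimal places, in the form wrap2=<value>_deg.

wrap2=162.81_deg

open belt: β = asin((r2−r1)/C) = asin(-13/87) = -8.5936°
wrap1 = π − 2β = 197.1872°
wrap2 = π + 2β = 162.8128°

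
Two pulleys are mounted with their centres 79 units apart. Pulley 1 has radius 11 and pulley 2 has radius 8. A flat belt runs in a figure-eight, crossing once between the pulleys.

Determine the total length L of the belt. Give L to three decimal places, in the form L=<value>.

L=222.282

crossed belt: β = asin((r1+r2)/C) = asin(19/79) = 13.9164°
wrap1 = wrap2 = π + 2β = 207.8329°
tangent length = C·cosβ = 76.6812
L = (r1+r2)·wrap + 2·C·cosβ = 19·3.6274 + 2·76.6812 = 222.2823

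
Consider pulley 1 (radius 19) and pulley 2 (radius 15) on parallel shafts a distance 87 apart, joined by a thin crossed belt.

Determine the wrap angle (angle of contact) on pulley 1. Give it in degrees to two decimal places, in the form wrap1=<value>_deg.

wrap1=226.01_deg

crossed belt: β = asin((r1+r2)/C) = asin(34/87) = 23.0046°
wrap1 = wrap2 = π + 2β = 226.0091°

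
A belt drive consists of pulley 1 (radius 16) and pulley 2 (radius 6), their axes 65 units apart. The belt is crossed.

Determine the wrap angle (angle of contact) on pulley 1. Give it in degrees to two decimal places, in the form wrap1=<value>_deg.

crossed belt: β = asin((r1+r2)/C) = asin(22/65) = 19.7832°
wrap1 = wrap2 = π + 2β = 219.5663°

wrap1=219.57_deg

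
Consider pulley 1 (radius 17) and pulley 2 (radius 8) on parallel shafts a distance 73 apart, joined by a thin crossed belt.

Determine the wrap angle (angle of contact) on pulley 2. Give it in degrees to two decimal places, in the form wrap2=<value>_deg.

wrap2=220.05_deg

crossed belt: β = asin((r1+r2)/C) = asin(25/73) = 20.0272°
wrap1 = wrap2 = π + 2β = 220.0543°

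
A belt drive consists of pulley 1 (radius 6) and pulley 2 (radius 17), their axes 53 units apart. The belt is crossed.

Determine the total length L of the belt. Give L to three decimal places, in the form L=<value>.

L=188.404

crossed belt: β = asin((r1+r2)/C) = asin(23/53) = 25.7193°
wrap1 = wrap2 = π + 2β = 231.4386°
tangent length = C·cosβ = 47.7493
L = (r1+r2)·wrap + 2·C·cosβ = 23·4.0394 + 2·47.7493 = 188.4041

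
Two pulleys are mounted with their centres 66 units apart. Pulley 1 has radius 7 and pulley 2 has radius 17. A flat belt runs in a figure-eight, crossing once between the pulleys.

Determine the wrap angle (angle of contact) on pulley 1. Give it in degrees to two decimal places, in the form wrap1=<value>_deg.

wrap1=222.65_deg

crossed belt: β = asin((r1+r2)/C) = asin(24/66) = 21.3237°
wrap1 = wrap2 = π + 2β = 222.6474°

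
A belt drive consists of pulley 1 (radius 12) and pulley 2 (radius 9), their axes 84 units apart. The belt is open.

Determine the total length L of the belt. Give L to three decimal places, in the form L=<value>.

L=234.081

open belt: β = asin((r2−r1)/C) = asin(-3/84) = -2.0467°
wrap1 = π − 2β = 184.0934°
wrap2 = π + 2β = 175.9066°
tangent length = C·cosβ = 83.9464
L = r1·wrap1 + r2·wrap2 + 2·C·cosβ = 12·3.2130 + 9·3.0701 + 2·83.9464 = 234.0806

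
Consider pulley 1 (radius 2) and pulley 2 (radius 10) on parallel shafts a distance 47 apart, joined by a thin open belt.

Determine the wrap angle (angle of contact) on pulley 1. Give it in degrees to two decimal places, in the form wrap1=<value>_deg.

wrap1=160.40_deg

open belt: β = asin((r2−r1)/C) = asin(8/47) = 9.8002°
wrap1 = π − 2β = 160.3996°
wrap2 = π + 2β = 199.6004°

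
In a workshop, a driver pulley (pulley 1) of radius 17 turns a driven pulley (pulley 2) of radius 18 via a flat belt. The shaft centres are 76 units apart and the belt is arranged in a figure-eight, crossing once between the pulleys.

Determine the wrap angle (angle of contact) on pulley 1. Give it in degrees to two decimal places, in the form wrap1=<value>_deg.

crossed belt: β = asin((r1+r2)/C) = asin(35/76) = 27.4211°
wrap1 = wrap2 = π + 2β = 234.8421°

wrap1=234.84_deg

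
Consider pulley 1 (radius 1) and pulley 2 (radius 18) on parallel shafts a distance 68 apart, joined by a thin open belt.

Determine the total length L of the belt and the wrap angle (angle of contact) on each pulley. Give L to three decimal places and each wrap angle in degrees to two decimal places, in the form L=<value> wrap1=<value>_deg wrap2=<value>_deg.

L=199.963 wrap1=151.04_deg wrap2=208.96_deg

open belt: β = asin((r2−r1)/C) = asin(17/68) = 14.4775°
wrap1 = π − 2β = 151.0450°
wrap2 = π + 2β = 208.9550°
tangent length = C·cosβ = 65.8407
L = r1·wrap1 + r2·wrap2 + 2·C·cosβ = 1·2.6362 + 18·3.6470 + 2·65.8407 = 199.9628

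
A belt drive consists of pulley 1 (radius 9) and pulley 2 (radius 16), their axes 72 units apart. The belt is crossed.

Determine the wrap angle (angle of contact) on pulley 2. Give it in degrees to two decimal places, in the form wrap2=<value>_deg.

crossed belt: β = asin((r1+r2)/C) = asin(25/72) = 20.3175°
wrap1 = wrap2 = π + 2β = 220.6350°

wrap2=220.64_deg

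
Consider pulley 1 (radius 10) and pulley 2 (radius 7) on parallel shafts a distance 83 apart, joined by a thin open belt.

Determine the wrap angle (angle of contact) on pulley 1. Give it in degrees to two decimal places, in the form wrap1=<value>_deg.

open belt: β = asin((r2−r1)/C) = asin(-3/83) = -2.0714°
wrap1 = π − 2β = 184.1428°
wrap2 = π + 2β = 175.8572°

wrap1=184.14_deg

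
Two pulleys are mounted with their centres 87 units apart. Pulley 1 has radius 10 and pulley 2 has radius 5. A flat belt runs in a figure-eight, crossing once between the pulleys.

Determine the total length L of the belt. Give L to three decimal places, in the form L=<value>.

crossed belt: β = asin((r1+r2)/C) = asin(15/87) = 9.9282°
wrap1 = wrap2 = π + 2β = 199.8564°
tangent length = C·cosβ = 85.6971
L = (r1+r2)·wrap + 2·C·cosβ = 15·3.4882 + 2·85.6971 = 223.7166

L=223.717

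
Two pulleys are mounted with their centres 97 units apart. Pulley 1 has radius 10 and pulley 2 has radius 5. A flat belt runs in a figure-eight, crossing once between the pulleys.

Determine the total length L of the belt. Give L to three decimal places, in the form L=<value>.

crossed belt: β = asin((r1+r2)/C) = asin(15/97) = 8.8959°
wrap1 = wrap2 = π + 2β = 197.7917°
tangent length = C·cosβ = 95.8332
L = (r1+r2)·wrap + 2·C·cosβ = 15·3.4521 + 2·95.8332 = 243.4481

L=243.448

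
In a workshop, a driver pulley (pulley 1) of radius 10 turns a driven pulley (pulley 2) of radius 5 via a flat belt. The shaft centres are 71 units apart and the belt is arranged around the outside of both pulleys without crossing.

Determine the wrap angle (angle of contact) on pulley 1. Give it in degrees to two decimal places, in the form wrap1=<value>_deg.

wrap1=188.08_deg

open belt: β = asin((r2−r1)/C) = asin(-5/71) = -4.0383°
wrap1 = π − 2β = 188.0765°
wrap2 = π + 2β = 171.9235°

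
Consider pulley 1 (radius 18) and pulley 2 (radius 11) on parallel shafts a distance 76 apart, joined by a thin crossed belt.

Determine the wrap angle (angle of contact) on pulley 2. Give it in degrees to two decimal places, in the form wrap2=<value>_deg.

crossed belt: β = asin((r1+r2)/C) = asin(29/76) = 22.4315°
wrap1 = wrap2 = π + 2β = 224.8630°

wrap2=224.86_deg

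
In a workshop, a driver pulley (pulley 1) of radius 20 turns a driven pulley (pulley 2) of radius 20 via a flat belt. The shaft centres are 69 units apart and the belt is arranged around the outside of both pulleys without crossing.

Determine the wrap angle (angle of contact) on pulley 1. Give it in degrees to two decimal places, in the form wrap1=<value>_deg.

open belt: β = asin((r2−r1)/C) = asin(0/69) = 0.0000°
wrap1 = π − 2β = 180.0000°
wrap2 = π + 2β = 180.0000°

wrap1=180.00_deg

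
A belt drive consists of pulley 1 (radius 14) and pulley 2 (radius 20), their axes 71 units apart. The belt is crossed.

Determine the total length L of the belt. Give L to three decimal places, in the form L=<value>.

L=265.431

crossed belt: β = asin((r1+r2)/C) = asin(34/71) = 28.6118°
wrap1 = wrap2 = π + 2β = 237.2237°
tangent length = C·cosβ = 62.3298
L = (r1+r2)·wrap + 2·C·cosβ = 34·4.1403 + 2·62.3298 = 265.4309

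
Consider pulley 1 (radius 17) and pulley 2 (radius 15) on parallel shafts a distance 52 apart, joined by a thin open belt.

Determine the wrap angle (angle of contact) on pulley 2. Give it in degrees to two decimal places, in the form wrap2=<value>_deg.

open belt: β = asin((r2−r1)/C) = asin(-2/52) = -2.2042°
wrap1 = π − 2β = 184.4085°
wrap2 = π + 2β = 175.5915°

wrap2=175.59_deg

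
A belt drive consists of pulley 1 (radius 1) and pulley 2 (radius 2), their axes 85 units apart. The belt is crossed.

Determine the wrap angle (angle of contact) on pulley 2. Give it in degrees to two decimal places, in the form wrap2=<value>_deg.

wrap2=184.05_deg

crossed belt: β = asin((r1+r2)/C) = asin(3/85) = 2.0226°
wrap1 = wrap2 = π + 2β = 184.0452°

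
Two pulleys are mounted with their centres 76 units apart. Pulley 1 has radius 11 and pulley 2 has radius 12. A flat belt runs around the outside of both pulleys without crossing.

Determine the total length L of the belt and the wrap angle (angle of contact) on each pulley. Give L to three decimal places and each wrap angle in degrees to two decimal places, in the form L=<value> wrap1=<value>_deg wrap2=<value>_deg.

L=224.270 wrap1=178.49_deg wrap2=181.51_deg

open belt: β = asin((r2−r1)/C) = asin(1/76) = 0.7539°
wrap1 = π − 2β = 178.4922°
wrap2 = π + 2β = 181.5078°
tangent length = C·cosβ = 75.9934
L = r1·wrap1 + r2·wrap2 + 2·C·cosβ = 11·3.1153 + 12·3.1679 + 2·75.9934 = 224.2698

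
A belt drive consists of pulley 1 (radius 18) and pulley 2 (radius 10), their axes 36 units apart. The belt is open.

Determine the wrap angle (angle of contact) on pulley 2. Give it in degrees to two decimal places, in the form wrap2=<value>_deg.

wrap2=154.32_deg

open belt: β = asin((r2−r1)/C) = asin(-8/36) = -12.8396°
wrap1 = π − 2β = 205.6792°
wrap2 = π + 2β = 154.3208°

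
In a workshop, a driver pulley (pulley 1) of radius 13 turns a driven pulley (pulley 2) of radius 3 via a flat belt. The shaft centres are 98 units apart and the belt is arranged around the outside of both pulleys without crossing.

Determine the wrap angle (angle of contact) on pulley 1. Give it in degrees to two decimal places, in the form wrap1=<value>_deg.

wrap1=191.71_deg

open belt: β = asin((r2−r1)/C) = asin(-10/98) = -5.8567°
wrap1 = π − 2β = 191.7134°
wrap2 = π + 2β = 168.2866°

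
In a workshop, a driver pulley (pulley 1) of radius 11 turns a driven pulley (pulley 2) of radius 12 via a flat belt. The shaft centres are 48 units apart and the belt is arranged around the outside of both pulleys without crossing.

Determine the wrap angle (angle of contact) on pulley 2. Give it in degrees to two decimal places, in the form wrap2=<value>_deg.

wrap2=182.39_deg

open belt: β = asin((r2−r1)/C) = asin(1/48) = 1.1937°
wrap1 = π − 2β = 177.6125°
wrap2 = π + 2β = 182.3875°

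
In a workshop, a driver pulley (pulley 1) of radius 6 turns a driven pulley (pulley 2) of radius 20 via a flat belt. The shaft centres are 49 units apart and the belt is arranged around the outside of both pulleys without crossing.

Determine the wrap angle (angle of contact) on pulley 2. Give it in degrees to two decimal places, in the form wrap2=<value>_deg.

wrap2=213.20_deg

open belt: β = asin((r2−r1)/C) = asin(14/49) = 16.6015°
wrap1 = π − 2β = 146.7969°
wrap2 = π + 2β = 213.2031°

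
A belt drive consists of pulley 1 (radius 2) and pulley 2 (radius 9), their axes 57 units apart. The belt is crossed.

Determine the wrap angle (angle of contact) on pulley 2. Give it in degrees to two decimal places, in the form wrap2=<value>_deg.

wrap2=202.25_deg

crossed belt: β = asin((r1+r2)/C) = asin(11/57) = 11.1269°
wrap1 = wrap2 = π + 2β = 202.2538°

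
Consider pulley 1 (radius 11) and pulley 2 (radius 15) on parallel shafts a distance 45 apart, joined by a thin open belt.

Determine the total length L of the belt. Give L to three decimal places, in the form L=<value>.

L=172.037

open belt: β = asin((r2−r1)/C) = asin(4/45) = 5.0997°
wrap1 = π − 2β = 169.8006°
wrap2 = π + 2β = 190.1994°
tangent length = C·cosβ = 44.8219
L = r1·wrap1 + r2·wrap2 + 2·C·cosβ = 11·2.9636 + 15·3.3196 + 2·44.8219 = 172.0372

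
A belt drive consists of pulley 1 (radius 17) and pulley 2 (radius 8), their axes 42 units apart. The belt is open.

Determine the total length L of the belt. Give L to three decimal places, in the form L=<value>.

L=164.476

open belt: β = asin((r2−r1)/C) = asin(-9/42) = -12.3736°
wrap1 = π − 2β = 204.7473°
wrap2 = π + 2β = 155.2527°
tangent length = C·cosβ = 41.0244
L = r1·wrap1 + r2·wrap2 + 2·C·cosβ = 17·3.5735 + 8·2.7097 + 2·41.0244 = 164.4759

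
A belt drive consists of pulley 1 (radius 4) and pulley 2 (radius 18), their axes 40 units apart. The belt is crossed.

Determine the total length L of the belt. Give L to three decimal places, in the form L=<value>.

crossed belt: β = asin((r1+r2)/C) = asin(22/40) = 33.3670°
wrap1 = wrap2 = π + 2β = 246.7340°
tangent length = C·cosβ = 33.4066
L = (r1+r2)·wrap + 2·C·cosβ = 22·4.3063 + 2·33.4066 = 161.5522

L=161.552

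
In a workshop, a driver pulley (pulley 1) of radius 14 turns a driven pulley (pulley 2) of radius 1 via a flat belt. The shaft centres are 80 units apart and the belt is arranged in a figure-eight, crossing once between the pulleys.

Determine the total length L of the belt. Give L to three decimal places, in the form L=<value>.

crossed belt: β = asin((r1+r2)/C) = asin(15/80) = 10.8069°
wrap1 = wrap2 = π + 2β = 201.6138°
tangent length = C·cosβ = 78.5812
L = (r1+r2)·wrap + 2·C·cosβ = 15·3.5188 + 2·78.5812 = 209.9447

L=209.945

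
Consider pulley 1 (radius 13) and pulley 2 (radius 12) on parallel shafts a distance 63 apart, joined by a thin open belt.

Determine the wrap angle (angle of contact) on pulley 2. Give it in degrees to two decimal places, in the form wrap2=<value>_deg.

open belt: β = asin((r2−r1)/C) = asin(-1/63) = -0.9095°
wrap1 = π − 2β = 181.8190°
wrap2 = π + 2β = 178.1810°

wrap2=178.18_deg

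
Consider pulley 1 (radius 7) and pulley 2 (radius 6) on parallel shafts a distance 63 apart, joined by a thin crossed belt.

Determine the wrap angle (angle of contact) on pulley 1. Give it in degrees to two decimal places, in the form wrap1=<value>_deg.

crossed belt: β = asin((r1+r2)/C) = asin(13/63) = 11.9085°
wrap1 = wrap2 = π + 2β = 203.8170°

wrap1=203.82_deg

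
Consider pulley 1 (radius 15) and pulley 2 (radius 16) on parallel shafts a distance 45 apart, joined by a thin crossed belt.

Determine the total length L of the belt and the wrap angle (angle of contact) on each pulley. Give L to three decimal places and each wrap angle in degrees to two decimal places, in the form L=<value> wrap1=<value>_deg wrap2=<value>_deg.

L=209.745 wrap1=267.08_deg wrap2=267.08_deg

crossed belt: β = asin((r1+r2)/C) = asin(31/45) = 43.5422°
wrap1 = wrap2 = π + 2β = 267.0844°
tangent length = C·cosβ = 32.6190
L = (r1+r2)·wrap + 2·C·cosβ = 31·4.6615 + 2·32.6190 = 209.7446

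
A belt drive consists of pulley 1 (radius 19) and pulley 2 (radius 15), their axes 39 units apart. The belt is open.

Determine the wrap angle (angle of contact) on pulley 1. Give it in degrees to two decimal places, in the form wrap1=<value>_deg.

open belt: β = asin((r2−r1)/C) = asin(-4/39) = -5.8868°
wrap1 = π − 2β = 191.7737°
wrap2 = π + 2β = 168.2263°

wrap1=191.77_deg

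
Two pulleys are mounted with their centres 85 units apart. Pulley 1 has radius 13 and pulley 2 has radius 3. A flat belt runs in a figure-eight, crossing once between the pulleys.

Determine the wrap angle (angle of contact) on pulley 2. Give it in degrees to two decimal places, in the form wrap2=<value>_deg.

wrap2=201.70_deg

crossed belt: β = asin((r1+r2)/C) = asin(16/85) = 10.8498°
wrap1 = wrap2 = π + 2β = 201.6996°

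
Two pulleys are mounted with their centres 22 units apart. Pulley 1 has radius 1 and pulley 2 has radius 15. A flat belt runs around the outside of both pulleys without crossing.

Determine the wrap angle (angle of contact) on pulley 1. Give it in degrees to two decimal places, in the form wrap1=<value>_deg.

open belt: β = asin((r2−r1)/C) = asin(14/22) = 39.5212°
wrap1 = π − 2β = 100.9576°
wrap2 = π + 2β = 259.0424°

wrap1=100.96_deg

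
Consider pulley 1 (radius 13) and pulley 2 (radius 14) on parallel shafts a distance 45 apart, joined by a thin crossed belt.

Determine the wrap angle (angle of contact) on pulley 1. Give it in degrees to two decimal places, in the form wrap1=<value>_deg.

crossed belt: β = asin((r1+r2)/C) = asin(27/45) = 36.8699°
wrap1 = wrap2 = π + 2β = 253.7398°

wrap1=253.74_deg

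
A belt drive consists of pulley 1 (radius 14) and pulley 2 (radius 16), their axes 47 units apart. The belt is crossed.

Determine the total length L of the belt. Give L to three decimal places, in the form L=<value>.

L=208.145

crossed belt: β = asin((r1+r2)/C) = asin(30/47) = 39.6650°
wrap1 = wrap2 = π + 2β = 259.3300°
tangent length = C·cosβ = 36.1801
L = (r1+r2)·wrap + 2·C·cosβ = 30·4.5262 + 2·36.1801 = 208.1451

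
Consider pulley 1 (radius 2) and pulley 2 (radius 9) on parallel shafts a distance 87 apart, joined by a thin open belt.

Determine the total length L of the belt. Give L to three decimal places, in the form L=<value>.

L=209.121

open belt: β = asin((r2−r1)/C) = asin(7/87) = 4.6150°
wrap1 = π − 2β = 170.7700°
wrap2 = π + 2β = 189.2300°
tangent length = C·cosβ = 86.7179
L = r1·wrap1 + r2·wrap2 + 2·C·cosβ = 2·2.9805 + 9·3.3027 + 2·86.7179 = 209.1210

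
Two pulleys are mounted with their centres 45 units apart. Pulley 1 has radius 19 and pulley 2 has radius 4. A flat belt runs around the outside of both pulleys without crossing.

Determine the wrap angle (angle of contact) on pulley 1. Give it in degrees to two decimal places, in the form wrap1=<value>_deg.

wrap1=218.94_deg

open belt: β = asin((r2−r1)/C) = asin(-15/45) = -19.4712°
wrap1 = π − 2β = 218.9424°
wrap2 = π + 2β = 141.0576°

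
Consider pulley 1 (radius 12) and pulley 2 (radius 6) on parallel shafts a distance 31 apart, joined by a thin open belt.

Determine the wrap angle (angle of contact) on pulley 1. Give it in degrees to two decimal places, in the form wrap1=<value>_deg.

wrap1=202.32_deg

open belt: β = asin((r2−r1)/C) = asin(-6/31) = -11.1599°
wrap1 = π − 2β = 202.3199°
wrap2 = π + 2β = 157.6801°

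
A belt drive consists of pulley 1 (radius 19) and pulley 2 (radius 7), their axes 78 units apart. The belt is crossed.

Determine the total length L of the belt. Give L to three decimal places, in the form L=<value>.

crossed belt: β = asin((r1+r2)/C) = asin(26/78) = 19.4712°
wrap1 = wrap2 = π + 2β = 218.9424°
tangent length = C·cosβ = 73.5391
L = (r1+r2)·wrap + 2·C·cosβ = 26·3.8213 + 2·73.5391 = 246.4311

L=246.431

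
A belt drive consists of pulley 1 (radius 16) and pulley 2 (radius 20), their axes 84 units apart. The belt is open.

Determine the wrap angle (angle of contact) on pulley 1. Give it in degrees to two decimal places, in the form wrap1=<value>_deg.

wrap1=174.54_deg

open belt: β = asin((r2−r1)/C) = asin(4/84) = 2.7294°
wrap1 = π − 2β = 174.5412°
wrap2 = π + 2β = 185.4588°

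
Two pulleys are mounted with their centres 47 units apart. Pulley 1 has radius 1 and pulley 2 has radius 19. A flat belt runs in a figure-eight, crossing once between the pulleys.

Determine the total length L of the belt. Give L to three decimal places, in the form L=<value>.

crossed belt: β = asin((r1+r2)/C) = asin(20/47) = 25.1843°
wrap1 = wrap2 = π + 2β = 230.3687°
tangent length = C·cosβ = 42.5323
L = (r1+r2)·wrap + 2·C·cosβ = 20·4.0207 + 2·42.5323 = 165.4785

L=165.479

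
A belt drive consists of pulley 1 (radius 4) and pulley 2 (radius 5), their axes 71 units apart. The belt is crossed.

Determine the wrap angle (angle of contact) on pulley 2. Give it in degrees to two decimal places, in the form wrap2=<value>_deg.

crossed belt: β = asin((r1+r2)/C) = asin(9/71) = 7.2824°
wrap1 = wrap2 = π + 2β = 194.5649°

wrap2=194.56_deg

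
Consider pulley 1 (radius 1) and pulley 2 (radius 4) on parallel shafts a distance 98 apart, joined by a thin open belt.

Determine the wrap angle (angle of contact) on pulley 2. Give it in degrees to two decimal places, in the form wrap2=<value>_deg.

wrap2=183.51_deg

open belt: β = asin((r2−r1)/C) = asin(3/98) = 1.7542°
wrap1 = π − 2β = 176.4915°
wrap2 = π + 2β = 183.5085°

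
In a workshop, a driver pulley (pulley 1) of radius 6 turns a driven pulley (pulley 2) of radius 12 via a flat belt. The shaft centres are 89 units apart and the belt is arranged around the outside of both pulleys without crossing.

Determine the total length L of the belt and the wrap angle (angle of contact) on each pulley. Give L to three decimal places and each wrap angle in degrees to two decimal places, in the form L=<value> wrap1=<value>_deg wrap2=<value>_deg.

L=234.953 wrap1=172.27_deg wrap2=187.73_deg

open belt: β = asin((r2−r1)/C) = asin(6/89) = 3.8656°
wrap1 = π − 2β = 172.2689°
wrap2 = π + 2β = 187.7311°
tangent length = C·cosβ = 88.7975
L = r1·wrap1 + r2·wrap2 + 2·C·cosβ = 6·3.0067 + 12·3.2765 + 2·88.7975 = 234.9533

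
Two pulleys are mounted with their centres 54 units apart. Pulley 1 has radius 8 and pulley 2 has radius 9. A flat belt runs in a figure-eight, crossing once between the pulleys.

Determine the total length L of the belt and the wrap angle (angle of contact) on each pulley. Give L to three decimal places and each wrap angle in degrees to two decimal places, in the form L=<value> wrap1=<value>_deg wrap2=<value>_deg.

L=166.805 wrap1=216.70_deg wrap2=216.70_deg

crossed belt: β = asin((r1+r2)/C) = asin(17/54) = 18.3496°
wrap1 = wrap2 = π + 2β = 216.6993°
tangent length = C·cosβ = 51.2543
L = (r1+r2)·wrap + 2·C·cosβ = 17·3.7821 + 2·51.2543 = 166.8045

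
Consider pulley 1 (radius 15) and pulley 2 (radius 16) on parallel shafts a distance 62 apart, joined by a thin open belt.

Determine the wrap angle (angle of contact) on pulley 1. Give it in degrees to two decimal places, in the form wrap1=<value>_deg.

open belt: β = asin((r2−r1)/C) = asin(1/62) = 0.9242°
wrap1 = π − 2β = 178.1517°
wrap2 = π + 2β = 181.8483°

wrap1=178.15_deg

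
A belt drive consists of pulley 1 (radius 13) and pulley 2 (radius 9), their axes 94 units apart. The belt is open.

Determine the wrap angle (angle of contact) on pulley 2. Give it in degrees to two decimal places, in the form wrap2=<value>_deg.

wrap2=175.12_deg

open belt: β = asin((r2−r1)/C) = asin(-4/94) = -2.4389°
wrap1 = π − 2β = 184.8777°
wrap2 = π + 2β = 175.1223°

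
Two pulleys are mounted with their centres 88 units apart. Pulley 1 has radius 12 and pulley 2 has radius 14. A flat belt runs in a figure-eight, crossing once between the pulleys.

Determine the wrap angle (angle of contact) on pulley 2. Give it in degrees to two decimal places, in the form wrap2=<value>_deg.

wrap2=214.37_deg

crossed belt: β = asin((r1+r2)/C) = asin(26/88) = 17.1848°
wrap1 = wrap2 = π + 2β = 214.3696°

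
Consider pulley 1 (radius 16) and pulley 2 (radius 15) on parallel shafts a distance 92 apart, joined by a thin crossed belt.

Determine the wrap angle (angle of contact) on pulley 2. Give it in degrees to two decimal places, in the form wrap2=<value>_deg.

crossed belt: β = asin((r1+r2)/C) = asin(31/92) = 19.6916°
wrap1 = wrap2 = π + 2β = 219.3831°

wrap2=219.38_deg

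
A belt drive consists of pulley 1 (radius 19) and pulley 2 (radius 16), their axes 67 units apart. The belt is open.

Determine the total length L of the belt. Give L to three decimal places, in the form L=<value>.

L=244.090

open belt: β = asin((r2−r1)/C) = asin(-3/67) = -2.5663°
wrap1 = π − 2β = 185.1327°
wrap2 = π + 2β = 174.8673°
tangent length = C·cosβ = 66.9328
L = r1·wrap1 + r2·wrap2 + 2·C·cosβ = 19·3.2312 + 16·3.0520 + 2·66.9328 = 244.0901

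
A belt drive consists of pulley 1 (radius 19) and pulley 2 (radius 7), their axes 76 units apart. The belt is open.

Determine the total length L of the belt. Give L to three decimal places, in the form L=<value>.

L=235.580

open belt: β = asin((r2−r1)/C) = asin(-12/76) = -9.0847°
wrap1 = π − 2β = 198.1694°
wrap2 = π + 2β = 161.8306°
tangent length = C·cosβ = 75.0467
L = r1·wrap1 + r2·wrap2 + 2·C·cosβ = 19·3.4587 + 7·2.8245 + 2·75.0467 = 235.5801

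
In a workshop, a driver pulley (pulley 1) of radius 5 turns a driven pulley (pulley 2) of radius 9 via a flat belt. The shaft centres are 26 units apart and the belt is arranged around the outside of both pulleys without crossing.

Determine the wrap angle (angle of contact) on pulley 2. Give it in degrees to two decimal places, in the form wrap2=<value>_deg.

open belt: β = asin((r2−r1)/C) = asin(4/26) = 8.8499°
wrap1 = π − 2β = 162.3002°
wrap2 = π + 2β = 197.6998°

wrap2=197.70_deg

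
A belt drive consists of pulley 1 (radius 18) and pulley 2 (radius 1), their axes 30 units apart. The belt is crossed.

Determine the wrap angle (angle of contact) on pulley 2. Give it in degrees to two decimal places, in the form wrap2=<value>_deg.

wrap2=258.59_deg

crossed belt: β = asin((r1+r2)/C) = asin(19/30) = 39.2965°
wrap1 = wrap2 = π + 2β = 258.5930°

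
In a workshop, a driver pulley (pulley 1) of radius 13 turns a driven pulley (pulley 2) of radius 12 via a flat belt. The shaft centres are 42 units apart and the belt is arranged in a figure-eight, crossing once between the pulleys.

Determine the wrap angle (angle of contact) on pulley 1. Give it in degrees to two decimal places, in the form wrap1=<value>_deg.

wrap1=253.06_deg

crossed belt: β = asin((r1+r2)/C) = asin(25/42) = 36.5296°
wrap1 = wrap2 = π + 2β = 253.0592°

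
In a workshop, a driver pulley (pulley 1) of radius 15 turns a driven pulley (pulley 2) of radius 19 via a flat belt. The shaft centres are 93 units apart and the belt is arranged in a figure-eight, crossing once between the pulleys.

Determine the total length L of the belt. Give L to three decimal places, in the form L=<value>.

crossed belt: β = asin((r1+r2)/C) = asin(34/93) = 21.4440°
wrap1 = wrap2 = π + 2β = 222.8880°
tangent length = C·cosβ = 86.5621
L = (r1+r2)·wrap + 2·C·cosβ = 34·3.8901 + 2·86.5621 = 305.3886

L=305.389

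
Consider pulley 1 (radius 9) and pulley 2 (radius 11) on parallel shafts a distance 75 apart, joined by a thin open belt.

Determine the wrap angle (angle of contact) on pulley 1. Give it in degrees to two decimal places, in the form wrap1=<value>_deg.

wrap1=176.94_deg

open belt: β = asin((r2−r1)/C) = asin(2/75) = 1.5281°
wrap1 = π − 2β = 176.9439°
wrap2 = π + 2β = 183.0561°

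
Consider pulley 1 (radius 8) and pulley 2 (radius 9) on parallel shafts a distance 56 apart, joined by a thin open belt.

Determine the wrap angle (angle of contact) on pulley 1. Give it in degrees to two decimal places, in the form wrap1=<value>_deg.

open belt: β = asin((r2−r1)/C) = asin(1/56) = 1.0232°
wrap1 = π − 2β = 177.9536°
wrap2 = π + 2β = 182.0464°

wrap1=177.95_deg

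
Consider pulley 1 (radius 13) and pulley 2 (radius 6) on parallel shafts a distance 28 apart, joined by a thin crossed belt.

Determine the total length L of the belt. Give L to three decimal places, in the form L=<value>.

crossed belt: β = asin((r1+r2)/C) = asin(19/28) = 42.7321°
wrap1 = wrap2 = π + 2β = 265.4642°
tangent length = C·cosβ = 20.5670
L = (r1+r2)·wrap + 2·C·cosβ = 19·4.6332 + 2·20.5670 = 129.1652

L=129.165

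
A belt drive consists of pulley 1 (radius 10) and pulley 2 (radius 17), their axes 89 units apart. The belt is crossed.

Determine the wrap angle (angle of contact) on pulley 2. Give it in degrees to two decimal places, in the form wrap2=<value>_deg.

crossed belt: β = asin((r1+r2)/C) = asin(27/89) = 17.6602°
wrap1 = wrap2 = π + 2β = 215.3203°

wrap2=215.32_deg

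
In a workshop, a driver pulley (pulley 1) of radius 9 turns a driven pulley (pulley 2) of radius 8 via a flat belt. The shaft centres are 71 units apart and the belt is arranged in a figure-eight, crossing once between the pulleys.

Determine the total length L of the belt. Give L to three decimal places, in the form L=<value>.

crossed belt: β = asin((r1+r2)/C) = asin(17/71) = 13.8533°
wrap1 = wrap2 = π + 2β = 207.7066°
tangent length = C·cosβ = 68.9348
L = (r1+r2)·wrap + 2·C·cosβ = 17·3.6252 + 2·68.9348 = 199.4973

L=199.497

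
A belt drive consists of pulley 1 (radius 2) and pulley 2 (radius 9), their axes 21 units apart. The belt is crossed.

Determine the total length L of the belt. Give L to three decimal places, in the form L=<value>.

crossed belt: β = asin((r1+r2)/C) = asin(11/21) = 31.5881°
wrap1 = wrap2 = π + 2β = 243.1763°
tangent length = C·cosβ = 17.8885
L = (r1+r2)·wrap + 2·C·cosβ = 11·4.2442 + 2·17.8885 = 82.4636

L=82.464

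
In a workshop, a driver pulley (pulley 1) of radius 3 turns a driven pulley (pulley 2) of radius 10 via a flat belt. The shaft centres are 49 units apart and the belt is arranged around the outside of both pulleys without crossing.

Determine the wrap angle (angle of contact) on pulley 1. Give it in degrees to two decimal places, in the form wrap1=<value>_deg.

wrap1=163.57_deg

open belt: β = asin((r2−r1)/C) = asin(7/49) = 8.2132°
wrap1 = π − 2β = 163.5736°
wrap2 = π + 2β = 196.4264°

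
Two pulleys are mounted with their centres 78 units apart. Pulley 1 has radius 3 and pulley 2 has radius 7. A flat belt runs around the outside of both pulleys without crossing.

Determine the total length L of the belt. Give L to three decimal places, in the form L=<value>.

L=187.621

open belt: β = asin((r2−r1)/C) = asin(4/78) = 2.9395°
wrap1 = π − 2β = 174.1209°
wrap2 = π + 2β = 185.8791°
tangent length = C·cosβ = 77.8974
L = r1·wrap1 + r2·wrap2 + 2·C·cosβ = 3·3.0390 + 7·3.2442 + 2·77.8974 = 187.6211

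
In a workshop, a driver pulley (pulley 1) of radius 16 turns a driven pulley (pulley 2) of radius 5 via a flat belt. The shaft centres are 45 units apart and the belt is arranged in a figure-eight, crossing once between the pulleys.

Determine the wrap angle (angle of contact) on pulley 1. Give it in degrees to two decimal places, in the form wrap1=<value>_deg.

wrap1=235.64_deg

crossed belt: β = asin((r1+r2)/C) = asin(21/45) = 27.8181°
wrap1 = wrap2 = π + 2β = 235.6363°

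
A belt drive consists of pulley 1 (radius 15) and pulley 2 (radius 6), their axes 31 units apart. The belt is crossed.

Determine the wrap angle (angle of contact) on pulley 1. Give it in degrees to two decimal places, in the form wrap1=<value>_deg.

crossed belt: β = asin((r1+r2)/C) = asin(21/31) = 42.6423°
wrap1 = wrap2 = π + 2β = 265.2846°

wrap1=265.28_deg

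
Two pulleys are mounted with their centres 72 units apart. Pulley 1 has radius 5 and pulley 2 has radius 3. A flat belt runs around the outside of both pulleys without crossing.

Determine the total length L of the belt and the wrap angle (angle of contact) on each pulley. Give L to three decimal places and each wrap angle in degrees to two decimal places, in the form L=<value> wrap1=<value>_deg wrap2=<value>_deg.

open belt: β = asin((r2−r1)/C) = asin(-2/72) = -1.5918°
wrap1 = π − 2β = 183.1835°
wrap2 = π + 2β = 176.8165°
tangent length = C·cosβ = 71.9722
L = r1·wrap1 + r2·wrap2 + 2·C·cosβ = 5·3.1972 + 3·3.0860 + 2·71.9722 = 169.1883

L=169.188 wrap1=183.18_deg wrap2=176.82_deg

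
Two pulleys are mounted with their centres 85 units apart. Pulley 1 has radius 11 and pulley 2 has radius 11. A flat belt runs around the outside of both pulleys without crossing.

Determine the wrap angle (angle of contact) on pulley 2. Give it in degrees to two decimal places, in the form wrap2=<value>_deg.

wrap2=180.00_deg

open belt: β = asin((r2−r1)/C) = asin(0/85) = 0.0000°
wrap1 = π − 2β = 180.0000°
wrap2 = π + 2β = 180.0000°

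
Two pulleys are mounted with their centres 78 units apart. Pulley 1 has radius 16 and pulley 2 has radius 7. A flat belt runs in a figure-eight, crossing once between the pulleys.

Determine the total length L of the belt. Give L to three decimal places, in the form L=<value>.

L=235.089

crossed belt: β = asin((r1+r2)/C) = asin(23/78) = 17.1498°
wrap1 = wrap2 = π + 2β = 214.2997°
tangent length = C·cosβ = 74.5319
L = (r1+r2)·wrap + 2·C·cosβ = 23·3.7402 + 2·74.5319 = 235.0892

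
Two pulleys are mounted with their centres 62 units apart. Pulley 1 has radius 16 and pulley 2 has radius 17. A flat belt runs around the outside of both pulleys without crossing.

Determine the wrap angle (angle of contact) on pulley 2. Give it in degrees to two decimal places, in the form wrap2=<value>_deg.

open belt: β = asin((r2−r1)/C) = asin(1/62) = 0.9242°
wrap1 = π − 2β = 178.1517°
wrap2 = π + 2β = 181.8483°

wrap2=181.85_deg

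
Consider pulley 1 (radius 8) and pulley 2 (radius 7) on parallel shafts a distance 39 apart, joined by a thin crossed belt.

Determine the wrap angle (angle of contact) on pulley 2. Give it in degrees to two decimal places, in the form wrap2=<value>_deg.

crossed belt: β = asin((r1+r2)/C) = asin(15/39) = 22.6199°
wrap1 = wrap2 = π + 2β = 225.2397°

wrap2=225.24_deg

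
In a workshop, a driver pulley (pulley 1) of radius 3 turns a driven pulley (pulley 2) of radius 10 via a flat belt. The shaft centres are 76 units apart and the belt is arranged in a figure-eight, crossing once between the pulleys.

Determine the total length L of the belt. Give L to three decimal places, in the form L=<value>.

crossed belt: β = asin((r1+r2)/C) = asin(13/76) = 9.8490°
wrap1 = wrap2 = π + 2β = 199.6981°
tangent length = C·cosβ = 74.8799
L = (r1+r2)·wrap + 2·C·cosβ = 13·3.4854 + 2·74.8799 = 195.0699

L=195.070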